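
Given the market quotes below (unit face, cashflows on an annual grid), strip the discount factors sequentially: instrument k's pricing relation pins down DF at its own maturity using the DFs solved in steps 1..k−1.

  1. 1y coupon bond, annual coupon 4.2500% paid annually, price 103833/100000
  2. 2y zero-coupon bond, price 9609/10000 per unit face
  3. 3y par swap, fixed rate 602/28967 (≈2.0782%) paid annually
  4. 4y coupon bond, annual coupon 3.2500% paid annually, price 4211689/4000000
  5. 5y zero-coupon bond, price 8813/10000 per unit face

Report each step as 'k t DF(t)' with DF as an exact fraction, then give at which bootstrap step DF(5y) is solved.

1 1 249/250
2 2 9609/10000
3 3 4699/5000
4 4 4643/5000
5 5 8813/10000
DF(5y) is solved at step 5

step 1 [1y] bond c/1=17/400: DF=(103833/100000 − 17/400·(0))/(1+17/400) = 249/250 ≈ 0.996000
step 2 [2y] zero: DF = P = 9609/10000 ≈ 0.960900
step 3 [3y] swap r/1=602/28967: DF=(1 − 602/28967·(0.996000+0.960900))/(1+602/28967) = 4699/5000 ≈ 0.939800
step 4 [4y] bond c/1=13/400: DF=(4211689/4000000 − 13/400·(0.996000+0.960900+0.939800))/(1+13/400) = 4643/5000 ≈ 0.928600
step 5 [5y] zero: DF = P = 8813/10000 ≈ 0.881300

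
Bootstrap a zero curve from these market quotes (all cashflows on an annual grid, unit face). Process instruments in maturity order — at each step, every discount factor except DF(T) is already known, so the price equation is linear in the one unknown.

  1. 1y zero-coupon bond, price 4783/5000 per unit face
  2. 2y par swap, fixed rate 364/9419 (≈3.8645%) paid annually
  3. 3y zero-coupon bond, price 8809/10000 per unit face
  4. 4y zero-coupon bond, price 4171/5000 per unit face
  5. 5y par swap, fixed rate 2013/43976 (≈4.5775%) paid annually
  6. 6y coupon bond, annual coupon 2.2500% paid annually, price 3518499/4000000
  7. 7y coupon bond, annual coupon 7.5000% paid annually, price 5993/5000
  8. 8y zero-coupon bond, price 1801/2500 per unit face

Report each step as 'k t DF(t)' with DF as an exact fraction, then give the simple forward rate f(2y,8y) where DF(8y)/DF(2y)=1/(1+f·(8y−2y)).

step 1 [1y] zero: DF = P = 4783/5000 ≈ 0.956600
step 2 [2y] swap r/1=364/9419: DF=(1 − 364/9419·(0.956600))/(1+364/9419) = 1159/1250 ≈ 0.927200
step 3 [3y] zero: DF = P = 8809/10000 ≈ 0.880900
step 4 [4y] zero: DF = P = 4171/5000 ≈ 0.834200
step 5 [5y] swap r/1=2013/43976: DF=(1 − 2013/43976·(0.956600+0.927200+0.880900+0.834200))/(1+2013/43976) = 7987/10000 ≈ 0.798700
step 6 [6y] bond c/1=9/400: DF=(3518499/4000000 − 9/400·(0.956600+0.927200+0.880900+0.834200+0.798700))/(1+9/400) = 1527/2000 ≈ 0.763500
step 7 [7y] bond c/1=3/40: DF=(5993/5000 − 3/40·(0.956600+0.927200+0.880900+0.834200+0.798700+0.763500))/(1+3/40) = 7549/10000 ≈ 0.754900
step 8 [8y] zero: DF = P = 1801/2500 ≈ 0.720400

1 1 4783/5000
2 2 1159/1250
3 3 8809/10000
4 4 4171/5000
5 5 7987/10000
6 6 1527/2000
7 7 7549/10000
8 8 1801/2500
f(2y,8y) = ((1159/1250)/(1801/2500) − 1)/(6) = 517/10806 ≈ 4.7844%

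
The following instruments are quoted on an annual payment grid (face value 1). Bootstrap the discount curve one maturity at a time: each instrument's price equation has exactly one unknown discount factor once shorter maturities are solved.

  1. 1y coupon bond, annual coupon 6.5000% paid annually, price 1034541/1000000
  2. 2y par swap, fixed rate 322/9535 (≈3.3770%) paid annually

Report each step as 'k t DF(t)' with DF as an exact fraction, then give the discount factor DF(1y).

step 1 [1y] bond c/1=13/200: DF=(1034541/1000000 − 13/200·(0))/(1+13/200) = 4857/5000 ≈ 0.971400
step 2 [2y] swap r/1=322/9535: DF=(1 − 322/9535·(0.971400))/(1+322/9535) = 2339/2500 ≈ 0.935600

1 1 4857/5000
2 2 2339/2500
DF(1y) = 4857/5000 ≈ 0.971400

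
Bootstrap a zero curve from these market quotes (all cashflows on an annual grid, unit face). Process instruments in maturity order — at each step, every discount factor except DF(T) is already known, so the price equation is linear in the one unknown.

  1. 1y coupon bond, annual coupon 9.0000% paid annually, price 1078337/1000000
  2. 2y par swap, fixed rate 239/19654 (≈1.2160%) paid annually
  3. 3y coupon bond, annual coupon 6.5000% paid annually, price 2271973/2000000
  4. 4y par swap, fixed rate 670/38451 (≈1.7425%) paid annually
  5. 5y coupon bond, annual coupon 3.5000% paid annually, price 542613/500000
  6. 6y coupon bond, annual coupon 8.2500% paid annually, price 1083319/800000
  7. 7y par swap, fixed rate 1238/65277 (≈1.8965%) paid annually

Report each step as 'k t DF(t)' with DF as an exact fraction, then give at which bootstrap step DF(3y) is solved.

1 1 9893/10000
2 2 9761/10000
3 3 9467/10000
4 4 933/1000
5 5 1837/2000
6 6 8879/10000
7 7 4381/5000
DF(3y) is solved at step 3

step 1 [1y] bond c/1=9/100: DF=(1078337/1000000 − 9/100·(0))/(1+9/100) = 9893/10000 ≈ 0.989300
step 2 [2y] swap r/1=239/19654: DF=(1 − 239/19654·(0.989300))/(1+239/19654) = 9761/10000 ≈ 0.976100
step 3 [3y] bond c/1=13/200: DF=(2271973/2000000 − 13/200·(0.989300+0.976100))/(1+13/200) = 9467/10000 ≈ 0.946700
step 4 [4y] swap r/1=670/38451: DF=(1 − 670/38451·(0.989300+0.976100+0.946700))/(1+670/38451) = 933/1000 ≈ 0.933000
step 5 [5y] bond c/1=7/200: DF=(542613/500000 − 7/200·(0.989300+0.976100+0.946700+0.933000))/(1+7/200) = 1837/2000 ≈ 0.918500
step 6 [6y] bond c/1=33/400: DF=(1083319/800000 − 33/400·(0.989300+0.976100+0.946700+0.933000+0.918500))/(1+33/400) = 8879/10000 ≈ 0.887900
step 7 [7y] swap r/1=1238/65277: DF=(1 − 1238/65277·(0.989300+0.976100+0.946700+0.933000+0.918500+0.887900))/(1+1238/65277) = 4381/5000 ≈ 0.876200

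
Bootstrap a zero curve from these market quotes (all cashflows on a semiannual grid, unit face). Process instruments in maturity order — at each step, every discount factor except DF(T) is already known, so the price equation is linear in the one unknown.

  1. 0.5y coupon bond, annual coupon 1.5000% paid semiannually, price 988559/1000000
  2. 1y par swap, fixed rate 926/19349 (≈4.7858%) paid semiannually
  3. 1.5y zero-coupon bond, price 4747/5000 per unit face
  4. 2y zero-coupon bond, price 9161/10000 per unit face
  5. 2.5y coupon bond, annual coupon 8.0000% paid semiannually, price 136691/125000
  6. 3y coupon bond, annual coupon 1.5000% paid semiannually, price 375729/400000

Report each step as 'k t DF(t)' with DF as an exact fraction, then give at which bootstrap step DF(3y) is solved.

step 1 [0.5y] bond c/2=3/400: DF=(988559/1000000 − 3/400·(0))/(1+3/400) = 2453/2500 ≈ 0.981200
step 2 [1y] swap r/2=463/19349: DF=(1 − 463/19349·(0.981200))/(1+463/19349) = 9537/10000 ≈ 0.953700
step 3 [1.5y] zero: DF = P = 4747/5000 ≈ 0.949400
step 4 [2y] zero: DF = P = 9161/10000 ≈ 0.916100
step 5 [2.5y] bond c/2=1/25: DF=(136691/125000 − 1/25·(0.981200+0.953700+0.949400+0.916100))/(1+1/25) = 9053/10000 ≈ 0.905300
step 6 [3y] bond c/2=3/400: DF=(375729/400000 − 3/400·(0.981200+0.953700+0.949400+0.916100+0.905300))/(1+3/400) = 8973/10000 ≈ 0.897300

1 1/2 2453/2500
2 1 9537/10000
3 3/2 4747/5000
4 2 9161/10000
5 5/2 9053/10000
6 3 8973/10000
DF(3y) is solved at step 6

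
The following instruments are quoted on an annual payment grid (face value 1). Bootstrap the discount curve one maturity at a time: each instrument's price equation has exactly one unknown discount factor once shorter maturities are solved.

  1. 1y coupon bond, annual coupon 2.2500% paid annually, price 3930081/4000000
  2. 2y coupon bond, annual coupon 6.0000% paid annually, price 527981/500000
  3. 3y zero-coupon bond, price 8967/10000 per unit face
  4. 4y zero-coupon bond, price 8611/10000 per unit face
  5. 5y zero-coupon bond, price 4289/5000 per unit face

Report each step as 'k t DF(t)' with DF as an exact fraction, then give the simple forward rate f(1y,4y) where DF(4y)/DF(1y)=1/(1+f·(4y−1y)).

1 1 9609/10000
2 2 4709/5000
3 3 8967/10000
4 4 8611/10000
5 5 4289/5000
f(1y,4y) = ((9609/10000)/(8611/10000) − 1)/(3) = 998/25833 ≈ 3.8633%

step 1 [1y] bond c/1=9/400: DF=(3930081/4000000 − 9/400·(0))/(1+9/400) = 9609/10000 ≈ 0.960900
step 2 [2y] bond c/1=3/50: DF=(527981/500000 − 3/50·(0.960900))/(1+3/50) = 4709/5000 ≈ 0.941800
step 3 [3y] zero: DF = P = 8967/10000 ≈ 0.896700
step 4 [4y] zero: DF = P = 8611/10000 ≈ 0.861100
step 5 [5y] zero: DF = P = 4289/5000 ≈ 0.857800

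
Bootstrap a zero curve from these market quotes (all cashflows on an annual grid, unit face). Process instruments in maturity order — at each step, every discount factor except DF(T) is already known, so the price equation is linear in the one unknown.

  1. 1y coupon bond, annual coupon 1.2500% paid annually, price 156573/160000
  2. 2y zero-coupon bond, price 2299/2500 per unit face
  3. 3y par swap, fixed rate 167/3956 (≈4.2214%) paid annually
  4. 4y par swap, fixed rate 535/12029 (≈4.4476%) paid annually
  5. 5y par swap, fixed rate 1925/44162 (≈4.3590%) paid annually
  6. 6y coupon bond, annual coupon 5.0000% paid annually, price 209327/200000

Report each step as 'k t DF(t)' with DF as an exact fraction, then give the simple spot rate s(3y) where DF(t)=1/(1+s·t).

1 1 1933/2000
2 2 2299/2500
3 3 8831/10000
4 4 1679/2000
5 5 323/400
6 6 1573/2000
s(3y) = (1/(8831/10000) − 1)/(3) = 1169/26493 ≈ 4.4125%

step 1 [1y] bond c/1=1/80: DF=(156573/160000 − 1/80·(0))/(1+1/80) = 1933/2000 ≈ 0.966500
step 2 [2y] zero: DF = P = 2299/2500 ≈ 0.919600
step 3 [3y] swap r/1=167/3956: DF=(1 − 167/3956·(0.966500+0.919600))/(1+167/3956) = 8831/10000 ≈ 0.883100
step 4 [4y] swap r/1=535/12029: DF=(1 − 535/12029·(0.966500+0.919600+0.883100))/(1+535/12029) = 1679/2000 ≈ 0.839500
step 5 [5y] swap r/1=1925/44162: DF=(1 − 1925/44162·(0.966500+0.919600+0.883100+0.839500))/(1+1925/44162) = 323/400 ≈ 0.807500
step 6 [6y] bond c/1=1/20: DF=(209327/200000 − 1/20·(0.966500+0.919600+0.883100+0.839500+0.807500))/(1+1/20) = 1573/2000 ≈ 0.786500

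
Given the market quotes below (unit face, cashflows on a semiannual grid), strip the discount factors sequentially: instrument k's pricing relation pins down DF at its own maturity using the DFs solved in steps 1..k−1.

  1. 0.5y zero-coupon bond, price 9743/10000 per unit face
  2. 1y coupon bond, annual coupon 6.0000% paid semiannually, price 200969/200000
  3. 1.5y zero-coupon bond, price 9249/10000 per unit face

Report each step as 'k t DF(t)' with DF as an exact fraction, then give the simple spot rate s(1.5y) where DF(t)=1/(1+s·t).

1 1/2 9743/10000
2 1 592/625
3 3/2 9249/10000
s(1.5y) = (1/(9249/10000) − 1)/(3/2) = 1502/27747 ≈ 5.4132%

step 1 [0.5y] zero: DF = P = 9743/10000 ≈ 0.974300
step 2 [1y] bond c/2=3/100: DF=(200969/200000 − 3/100·(0.974300))/(1+3/100) = 592/625 ≈ 0.947200
step 3 [1.5y] zero: DF = P = 9249/10000 ≈ 0.924900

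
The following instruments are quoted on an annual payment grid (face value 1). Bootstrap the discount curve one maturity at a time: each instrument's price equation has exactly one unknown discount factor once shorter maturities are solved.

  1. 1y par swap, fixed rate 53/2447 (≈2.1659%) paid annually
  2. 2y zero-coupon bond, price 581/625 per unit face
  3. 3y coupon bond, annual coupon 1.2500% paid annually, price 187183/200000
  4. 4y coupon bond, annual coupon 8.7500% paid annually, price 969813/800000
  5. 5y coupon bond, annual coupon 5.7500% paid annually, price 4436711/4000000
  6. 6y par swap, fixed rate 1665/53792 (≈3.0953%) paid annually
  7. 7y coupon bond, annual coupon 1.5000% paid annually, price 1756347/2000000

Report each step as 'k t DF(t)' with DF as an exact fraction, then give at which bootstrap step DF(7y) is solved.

step 1 [1y] swap r/1=53/2447: DF=(1 − 53/2447·(0))/(1+53/2447) = 2447/2500 ≈ 0.978800
step 2 [2y] zero: DF = P = 581/625 ≈ 0.929600
step 3 [3y] bond c/1=1/80: DF=(187183/200000 − 1/80·(0.978800+0.929600))/(1+1/80) = 563/625 ≈ 0.900800
step 4 [4y] bond c/1=7/80: DF=(969813/800000 − 7/80·(0.978800+0.929600+0.900800))/(1+7/80) = 8887/10000 ≈ 0.888700
step 5 [5y] bond c/1=23/400: DF=(4436711/4000000 − 23/400·(0.978800+0.929600+0.900800+0.888700))/(1+23/400) = 4239/5000 ≈ 0.847800
step 6 [6y] swap r/1=1665/53792: DF=(1 − 1665/53792·(0.978800+0.929600+0.900800+0.888700+0.847800))/(1+1665/53792) = 1667/2000 ≈ 0.833500
step 7 [7y] bond c/1=3/200: DF=(1756347/2000000 − 3/200·(0.978800+0.929600+0.900800+0.888700+0.847800+0.833500))/(1+3/200) = 7857/10000 ≈ 0.785700

1 1 2447/2500
2 2 581/625
3 3 563/625
4 4 8887/10000
5 5 4239/5000
6 6 1667/2000
7 7 7857/10000
DF(7y) is solved at step 7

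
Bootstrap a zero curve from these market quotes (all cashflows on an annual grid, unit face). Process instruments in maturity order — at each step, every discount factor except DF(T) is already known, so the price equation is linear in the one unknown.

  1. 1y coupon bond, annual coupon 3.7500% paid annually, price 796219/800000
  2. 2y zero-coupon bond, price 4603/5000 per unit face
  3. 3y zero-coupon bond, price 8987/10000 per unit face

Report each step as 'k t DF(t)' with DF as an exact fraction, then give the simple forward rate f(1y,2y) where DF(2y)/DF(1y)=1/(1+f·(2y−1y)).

step 1 [1y] bond c/1=3/80: DF=(796219/800000 − 3/80·(0))/(1+3/80) = 9593/10000 ≈ 0.959300
step 2 [2y] zero: DF = P = 4603/5000 ≈ 0.920600
step 3 [3y] zero: DF = P = 8987/10000 ≈ 0.898700

1 1 9593/10000
2 2 4603/5000
3 3 8987/10000
f(1y,2y) = ((9593/10000)/(4603/5000) − 1)/(1) = 387/9206 ≈ 4.2038%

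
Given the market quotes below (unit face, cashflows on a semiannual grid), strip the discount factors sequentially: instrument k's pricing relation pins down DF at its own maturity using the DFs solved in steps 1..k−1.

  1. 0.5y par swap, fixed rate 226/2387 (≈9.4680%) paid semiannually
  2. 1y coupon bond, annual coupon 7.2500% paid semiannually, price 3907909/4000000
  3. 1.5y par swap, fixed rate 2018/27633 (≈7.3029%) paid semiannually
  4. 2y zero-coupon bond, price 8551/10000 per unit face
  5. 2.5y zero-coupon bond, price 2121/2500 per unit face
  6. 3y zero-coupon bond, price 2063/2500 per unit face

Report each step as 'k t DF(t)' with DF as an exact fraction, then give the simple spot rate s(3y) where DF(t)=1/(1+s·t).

step 1 [0.5y] swap r/2=113/2387: DF=(1 − 113/2387·(0))/(1+113/2387) = 2387/2500 ≈ 0.954800
step 2 [1y] bond c/2=29/800: DF=(3907909/4000000 − 29/800·(0.954800))/(1+29/800) = 4547/5000 ≈ 0.909400
step 3 [1.5y] swap r/2=1009/27633: DF=(1 − 1009/27633·(0.954800+0.909400))/(1+1009/27633) = 8991/10000 ≈ 0.899100
step 4 [2y] zero: DF = P = 8551/10000 ≈ 0.855100
step 5 [2.5y] zero: DF = P = 2121/2500 ≈ 0.848400
step 6 [3y] zero: DF = P = 2063/2500 ≈ 0.825200

1 1/2 2387/2500
2 1 4547/5000
3 3/2 8991/10000
4 2 8551/10000
5 5/2 2121/2500
6 3 2063/2500
s(3y) = (1/(2063/2500) − 1)/(3) = 437/6189 ≈ 7.0609%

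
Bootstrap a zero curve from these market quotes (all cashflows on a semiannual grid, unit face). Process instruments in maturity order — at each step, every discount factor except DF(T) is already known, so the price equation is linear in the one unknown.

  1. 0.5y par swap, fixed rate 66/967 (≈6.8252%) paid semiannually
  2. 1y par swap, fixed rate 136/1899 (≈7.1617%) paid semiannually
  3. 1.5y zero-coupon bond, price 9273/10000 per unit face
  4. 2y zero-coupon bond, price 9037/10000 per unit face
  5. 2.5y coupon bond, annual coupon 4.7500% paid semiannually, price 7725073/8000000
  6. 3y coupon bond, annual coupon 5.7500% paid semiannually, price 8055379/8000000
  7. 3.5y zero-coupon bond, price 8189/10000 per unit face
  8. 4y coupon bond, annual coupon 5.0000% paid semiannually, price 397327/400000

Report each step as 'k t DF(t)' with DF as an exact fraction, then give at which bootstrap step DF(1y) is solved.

1 1/2 967/1000
2 1 233/250
3 3/2 9273/10000
4 2 9037/10000
5 5/2 8567/10000
6 3 4253/5000
7 7/2 8189/10000
8 4 1633/2000
DF(1y) is solved at step 2

step 1 [0.5y] swap r/2=33/967: DF=(1 − 33/967·(0))/(1+33/967) = 967/1000 ≈ 0.967000
step 2 [1y] swap r/2=68/1899: DF=(1 − 68/1899·(0.967000))/(1+68/1899) = 233/250 ≈ 0.932000
step 3 [1.5y] zero: DF = P = 9273/10000 ≈ 0.927300
step 4 [2y] zero: DF = P = 9037/10000 ≈ 0.903700
step 5 [2.5y] bond c/2=19/800: DF=(7725073/8000000 − 19/800·(0.967000+0.932000+0.927300+0.903700))/(1+19/800) = 8567/10000 ≈ 0.856700
step 6 [3y] bond c/2=23/800: DF=(8055379/8000000 − 23/800·(0.967000+0.932000+0.927300+0.903700+0.856700))/(1+23/800) = 4253/5000 ≈ 0.850600
step 7 [3.5y] zero: DF = P = 8189/10000 ≈ 0.818900
step 8 [4y] bond c/2=1/40: DF=(397327/400000 − 1/40·(0.967000+0.932000+0.927300+0.903700+0.856700+0.850600+0.818900))/(1+1/40) = 1633/2000 ≈ 0.816500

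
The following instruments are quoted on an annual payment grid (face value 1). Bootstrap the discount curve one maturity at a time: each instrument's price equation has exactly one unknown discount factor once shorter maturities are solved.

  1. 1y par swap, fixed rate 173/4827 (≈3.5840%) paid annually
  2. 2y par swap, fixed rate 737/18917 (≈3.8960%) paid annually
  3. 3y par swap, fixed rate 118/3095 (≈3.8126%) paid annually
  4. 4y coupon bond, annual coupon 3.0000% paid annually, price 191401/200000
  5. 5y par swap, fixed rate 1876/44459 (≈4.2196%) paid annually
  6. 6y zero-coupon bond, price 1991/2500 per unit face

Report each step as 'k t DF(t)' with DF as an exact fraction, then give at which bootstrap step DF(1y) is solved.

1 1 4827/5000
2 2 9263/10000
3 3 4469/5000
4 4 106/125
5 5 2031/2500
6 6 1991/2500
DF(1y) is solved at step 1

step 1 [1y] swap r/1=173/4827: DF=(1 − 173/4827·(0))/(1+173/4827) = 4827/5000 ≈ 0.965400
step 2 [2y] swap r/1=737/18917: DF=(1 − 737/18917·(0.965400))/(1+737/18917) = 9263/10000 ≈ 0.926300
step 3 [3y] swap r/1=118/3095: DF=(1 − 118/3095·(0.965400+0.926300))/(1+118/3095) = 4469/5000 ≈ 0.893800
step 4 [4y] bond c/1=3/100: DF=(191401/200000 − 3/100·(0.965400+0.926300+0.893800))/(1+3/100) = 106/125 ≈ 0.848000
step 5 [5y] swap r/1=1876/44459: DF=(1 − 1876/44459·(0.965400+0.926300+0.893800+0.848000))/(1+1876/44459) = 2031/2500 ≈ 0.812400
step 6 [6y] zero: DF = P = 1991/2500 ≈ 0.796400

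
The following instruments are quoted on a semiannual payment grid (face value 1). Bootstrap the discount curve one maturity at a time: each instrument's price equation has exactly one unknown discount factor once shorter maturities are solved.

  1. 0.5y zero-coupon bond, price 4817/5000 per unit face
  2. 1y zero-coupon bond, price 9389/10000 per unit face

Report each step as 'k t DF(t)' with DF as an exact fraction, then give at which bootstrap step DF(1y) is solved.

1 1/2 4817/5000
2 1 9389/10000
DF(1y) is solved at step 2

step 1 [0.5y] zero: DF = P = 4817/5000 ≈ 0.963400
step 2 [1y] zero: DF = P = 9389/10000 ≈ 0.938900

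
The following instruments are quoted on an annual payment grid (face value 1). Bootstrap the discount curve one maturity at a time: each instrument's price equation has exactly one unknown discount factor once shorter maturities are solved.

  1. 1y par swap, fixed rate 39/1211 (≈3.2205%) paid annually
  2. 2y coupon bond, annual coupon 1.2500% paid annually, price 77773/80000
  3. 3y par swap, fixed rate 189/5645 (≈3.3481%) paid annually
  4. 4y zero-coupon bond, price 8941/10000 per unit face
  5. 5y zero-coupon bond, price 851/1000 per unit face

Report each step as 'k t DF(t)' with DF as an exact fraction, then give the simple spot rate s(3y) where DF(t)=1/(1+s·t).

step 1 [1y] swap r/1=39/1211: DF=(1 − 39/1211·(0))/(1+39/1211) = 1211/1250 ≈ 0.968800
step 2 [2y] bond c/1=1/80: DF=(77773/80000 − 1/80·(0.968800))/(1+1/80) = 4741/5000 ≈ 0.948200
step 3 [3y] swap r/1=189/5645: DF=(1 − 189/5645·(0.968800+0.948200))/(1+189/5645) = 1811/2000 ≈ 0.905500
step 4 [4y] zero: DF = P = 8941/10000 ≈ 0.894100
step 5 [5y] zero: DF = P = 851/1000 ≈ 0.851000

1 1 1211/1250
2 2 4741/5000
3 3 1811/2000
4 4 8941/10000
5 5 851/1000
s(3y) = (1/(1811/2000) − 1)/(3) = 63/1811 ≈ 3.4787%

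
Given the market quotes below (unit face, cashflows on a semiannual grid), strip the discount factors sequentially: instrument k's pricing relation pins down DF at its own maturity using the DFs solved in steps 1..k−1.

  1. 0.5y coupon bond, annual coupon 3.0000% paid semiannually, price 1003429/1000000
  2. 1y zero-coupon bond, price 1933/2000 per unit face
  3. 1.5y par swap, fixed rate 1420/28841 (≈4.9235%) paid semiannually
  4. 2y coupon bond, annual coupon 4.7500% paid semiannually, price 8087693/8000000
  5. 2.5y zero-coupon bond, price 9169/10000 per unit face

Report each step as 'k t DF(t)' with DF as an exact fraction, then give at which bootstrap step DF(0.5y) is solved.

step 1 [0.5y] bond c/2=3/200: DF=(1003429/1000000 − 3/200·(0))/(1+3/200) = 4943/5000 ≈ 0.988600
step 2 [1y] zero: DF = P = 1933/2000 ≈ 0.966500
step 3 [1.5y] swap r/2=710/28841: DF=(1 − 710/28841·(0.988600+0.966500))/(1+710/28841) = 929/1000 ≈ 0.929000
step 4 [2y] bond c/2=19/800: DF=(8087693/8000000 − 19/800·(0.988600+0.966500+0.929000))/(1+19/800) = 4603/5000 ≈ 0.920600
step 5 [2.5y] zero: DF = P = 9169/10000 ≈ 0.916900

1 1/2 4943/5000
2 1 1933/2000
3 3/2 929/1000
4 2 4603/5000
5 5/2 9169/10000
DF(0.5y) is solved at step 1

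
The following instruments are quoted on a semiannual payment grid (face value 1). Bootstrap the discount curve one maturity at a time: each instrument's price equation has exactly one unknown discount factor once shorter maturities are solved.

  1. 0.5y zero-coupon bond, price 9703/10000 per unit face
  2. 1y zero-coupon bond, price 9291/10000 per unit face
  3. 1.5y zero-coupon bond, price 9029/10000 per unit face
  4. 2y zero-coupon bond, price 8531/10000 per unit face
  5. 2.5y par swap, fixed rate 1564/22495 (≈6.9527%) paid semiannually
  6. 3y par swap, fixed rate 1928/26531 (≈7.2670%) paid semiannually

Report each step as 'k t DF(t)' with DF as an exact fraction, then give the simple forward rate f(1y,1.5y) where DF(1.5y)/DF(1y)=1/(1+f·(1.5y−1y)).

1 1/2 9703/10000
2 1 9291/10000
3 3/2 9029/10000
4 2 8531/10000
5 5/2 2109/2500
6 3 1009/1250
f(1y,1.5y) = ((9291/10000)/(9029/10000) − 1)/(1/2) = 524/9029 ≈ 5.8035%

step 1 [0.5y] zero: DF = P = 9703/10000 ≈ 0.970300
step 2 [1y] zero: DF = P = 9291/10000 ≈ 0.929100
step 3 [1.5y] zero: DF = P = 9029/10000 ≈ 0.902900
step 4 [2y] zero: DF = P = 8531/10000 ≈ 0.853100
step 5 [2.5y] swap r/2=782/22495: DF=(1 − 782/22495·(0.970300+0.929100+0.902900+0.853100))/(1+782/22495) = 2109/2500 ≈ 0.843600
step 6 [3y] swap r/2=964/26531: DF=(1 − 964/26531·(0.970300+0.929100+0.902900+0.853100+0.843600))/(1+964/26531) = 1009/1250 ≈ 0.807200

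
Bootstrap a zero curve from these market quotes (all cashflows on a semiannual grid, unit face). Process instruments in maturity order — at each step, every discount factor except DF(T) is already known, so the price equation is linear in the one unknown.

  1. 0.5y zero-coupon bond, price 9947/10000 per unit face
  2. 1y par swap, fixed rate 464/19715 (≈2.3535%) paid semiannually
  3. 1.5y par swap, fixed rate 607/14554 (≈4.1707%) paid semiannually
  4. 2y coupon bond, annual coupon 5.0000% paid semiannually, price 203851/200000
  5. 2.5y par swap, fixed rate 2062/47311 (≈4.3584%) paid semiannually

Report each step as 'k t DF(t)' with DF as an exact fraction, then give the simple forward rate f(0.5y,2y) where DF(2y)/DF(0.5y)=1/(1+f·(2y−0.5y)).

step 1 [0.5y] zero: DF = P = 9947/10000 ≈ 0.994700
step 2 [1y] swap r/2=232/19715: DF=(1 − 232/19715·(0.994700))/(1+232/19715) = 1221/1250 ≈ 0.976800
step 3 [1.5y] swap r/2=607/29108: DF=(1 − 607/29108·(0.994700+0.976800))/(1+607/29108) = 9393/10000 ≈ 0.939300
step 4 [2y] bond c/2=1/40: DF=(203851/200000 − 1/40·(0.994700+0.976800+0.939300))/(1+1/40) = 4617/5000 ≈ 0.923400
step 5 [2.5y] swap r/2=1031/47311: DF=(1 − 1031/47311·(0.994700+0.976800+0.939300+0.923400))/(1+1031/47311) = 8969/10000 ≈ 0.896900

1 1/2 9947/10000
2 1 1221/1250
3 3/2 9393/10000
4 2 4617/5000
5 5/2 8969/10000
f(0.5y,2y) = ((9947/10000)/(4617/5000) − 1)/(3/2) = 713/13851 ≈ 5.1476%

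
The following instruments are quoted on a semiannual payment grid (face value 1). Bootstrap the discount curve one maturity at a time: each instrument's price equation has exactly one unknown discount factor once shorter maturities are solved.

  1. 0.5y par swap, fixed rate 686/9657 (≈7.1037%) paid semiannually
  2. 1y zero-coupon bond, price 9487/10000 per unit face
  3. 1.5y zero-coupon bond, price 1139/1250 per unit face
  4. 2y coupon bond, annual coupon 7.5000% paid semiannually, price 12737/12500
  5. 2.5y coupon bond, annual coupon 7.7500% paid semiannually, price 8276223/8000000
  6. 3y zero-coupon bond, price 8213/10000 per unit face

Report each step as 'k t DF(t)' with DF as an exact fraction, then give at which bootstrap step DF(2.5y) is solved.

1 1/2 9657/10000
2 1 9487/10000
3 3/2 1139/1250
4 2 22/25
5 5/2 8577/10000
6 3 8213/10000
DF(2.5y) is solved at step 5

step 1 [0.5y] swap r/2=343/9657: DF=(1 − 343/9657·(0))/(1+343/9657) = 9657/10000 ≈ 0.965700
step 2 [1y] zero: DF = P = 9487/10000 ≈ 0.948700
step 3 [1.5y] zero: DF = P = 1139/1250 ≈ 0.911200
step 4 [2y] bond c/2=3/80: DF=(12737/12500 − 3/80·(0.965700+0.948700+0.911200))/(1+3/80) = 22/25 ≈ 0.880000
step 5 [2.5y] bond c/2=31/800: DF=(8276223/8000000 − 31/800·(0.965700+0.948700+0.911200+0.880000))/(1+31/800) = 8577/10000 ≈ 0.857700
step 6 [3y] zero: DF = P = 8213/10000 ≈ 0.821300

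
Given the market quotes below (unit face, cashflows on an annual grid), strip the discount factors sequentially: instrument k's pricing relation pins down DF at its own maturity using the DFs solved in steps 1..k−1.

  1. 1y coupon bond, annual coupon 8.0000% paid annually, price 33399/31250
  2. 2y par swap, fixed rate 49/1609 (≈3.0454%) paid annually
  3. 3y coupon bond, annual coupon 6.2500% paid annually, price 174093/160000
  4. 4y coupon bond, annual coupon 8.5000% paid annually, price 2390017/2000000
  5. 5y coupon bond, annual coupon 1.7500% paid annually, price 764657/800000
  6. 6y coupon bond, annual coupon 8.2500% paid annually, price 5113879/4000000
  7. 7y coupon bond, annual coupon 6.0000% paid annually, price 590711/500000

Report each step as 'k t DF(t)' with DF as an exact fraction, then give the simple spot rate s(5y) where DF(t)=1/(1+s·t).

step 1 [1y] bond c/1=2/25: DF=(33399/31250 − 2/25·(0))/(1+2/25) = 1237/1250 ≈ 0.989600
step 2 [2y] swap r/1=49/1609: DF=(1 − 49/1609·(0.989600))/(1+49/1609) = 2353/2500 ≈ 0.941200
step 3 [3y] bond c/1=1/16: DF=(174093/160000 − 1/16·(0.989600+0.941200))/(1+1/16) = 1821/2000 ≈ 0.910500
step 4 [4y] bond c/1=17/200: DF=(2390017/2000000 − 17/200·(0.989600+0.941200+0.910500))/(1+17/200) = 2197/2500 ≈ 0.878800
step 5 [5y] bond c/1=7/400: DF=(764657/800000 − 7/400·(0.989600+0.941200+0.910500+0.878800))/(1+7/400) = 4377/5000 ≈ 0.875400
step 6 [6y] bond c/1=33/400: DF=(5113879/4000000 − 33/400·(0.989600+0.941200+0.910500+0.878800+0.875400))/(1+33/400) = 2077/2500 ≈ 0.830800
step 7 [7y] bond c/1=3/50: DF=(590711/500000 − 3/50·(0.989600+0.941200+0.910500+0.878800+0.875400+0.830800))/(1+3/50) = 4037/5000 ≈ 0.807400

1 1 1237/1250
2 2 2353/2500
3 3 1821/2000
4 4 2197/2500
5 5 4377/5000
6 6 2077/2500
7 7 4037/5000
s(5y) = (1/(4377/5000) − 1)/(5) = 623/21885 ≈ 2.8467%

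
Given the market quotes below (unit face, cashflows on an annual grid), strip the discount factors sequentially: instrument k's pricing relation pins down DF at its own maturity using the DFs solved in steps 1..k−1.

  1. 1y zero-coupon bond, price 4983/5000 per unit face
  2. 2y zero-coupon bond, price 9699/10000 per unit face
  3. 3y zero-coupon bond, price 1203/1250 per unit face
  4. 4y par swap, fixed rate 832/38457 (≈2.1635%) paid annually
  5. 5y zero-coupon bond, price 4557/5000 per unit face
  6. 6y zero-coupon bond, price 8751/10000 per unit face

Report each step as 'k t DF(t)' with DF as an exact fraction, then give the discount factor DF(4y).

1 1 4983/5000
2 2 9699/10000
3 3 1203/1250
4 4 573/625
5 5 4557/5000
6 6 8751/10000
DF(4y) = 573/625 ≈ 0.916800

step 1 [1y] zero: DF = P = 4983/5000 ≈ 0.996600
step 2 [2y] zero: DF = P = 9699/10000 ≈ 0.969900
step 3 [3y] zero: DF = P = 1203/1250 ≈ 0.962400
step 4 [4y] swap r/1=832/38457: DF=(1 − 832/38457·(0.996600+0.969900+0.962400))/(1+832/38457) = 573/625 ≈ 0.916800
step 5 [5y] zero: DF = P = 4557/5000 ≈ 0.911400
step 6 [6y] zero: DF = P = 8751/10000 ≈ 0.875100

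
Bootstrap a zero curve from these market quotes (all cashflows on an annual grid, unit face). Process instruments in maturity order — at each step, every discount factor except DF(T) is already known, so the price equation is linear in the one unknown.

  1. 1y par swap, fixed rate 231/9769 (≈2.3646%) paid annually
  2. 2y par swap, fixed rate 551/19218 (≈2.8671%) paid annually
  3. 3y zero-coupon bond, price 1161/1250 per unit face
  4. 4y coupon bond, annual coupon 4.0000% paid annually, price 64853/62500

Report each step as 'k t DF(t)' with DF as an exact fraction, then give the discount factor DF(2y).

1 1 9769/10000
2 2 9449/10000
3 3 1161/1250
4 4 8881/10000
DF(2y) = 9449/10000 ≈ 0.944900

step 1 [1y] swap r/1=231/9769: DF=(1 − 231/9769·(0))/(1+231/9769) = 9769/10000 ≈ 0.976900
step 2 [2y] swap r/1=551/19218: DF=(1 − 551/19218·(0.976900))/(1+551/19218) = 9449/10000 ≈ 0.944900
step 3 [3y] zero: DF = P = 1161/1250 ≈ 0.928800
step 4 [4y] bond c/1=1/25: DF=(64853/62500 − 1/25·(0.976900+0.944900+0.928800))/(1+1/25) = 8881/10000 ≈ 0.888100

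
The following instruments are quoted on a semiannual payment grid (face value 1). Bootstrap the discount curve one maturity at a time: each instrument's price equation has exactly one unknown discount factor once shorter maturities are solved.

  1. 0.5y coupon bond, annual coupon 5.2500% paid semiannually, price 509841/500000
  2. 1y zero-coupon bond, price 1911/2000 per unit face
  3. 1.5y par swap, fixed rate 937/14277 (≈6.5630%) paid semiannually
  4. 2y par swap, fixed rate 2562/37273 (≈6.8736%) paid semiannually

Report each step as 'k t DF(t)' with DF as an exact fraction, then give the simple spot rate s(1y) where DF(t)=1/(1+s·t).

1 1/2 621/625
2 1 1911/2000
3 3/2 9063/10000
4 2 8719/10000
s(1y) = (1/(1911/2000) − 1)/(1) = 89/1911 ≈ 4.6572%

step 1 [0.5y] bond c/2=21/800: DF=(509841/500000 − 21/800·(0))/(1+21/800) = 621/625 ≈ 0.993600
step 2 [1y] zero: DF = P = 1911/2000 ≈ 0.955500
step 3 [1.5y] swap r/2=937/28554: DF=(1 − 937/28554·(0.993600+0.955500))/(1+937/28554) = 9063/10000 ≈ 0.906300
step 4 [2y] swap r/2=1281/37273: DF=(1 − 1281/37273·(0.993600+0.955500+0.906300))/(1+1281/37273) = 8719/10000 ≈ 0.871900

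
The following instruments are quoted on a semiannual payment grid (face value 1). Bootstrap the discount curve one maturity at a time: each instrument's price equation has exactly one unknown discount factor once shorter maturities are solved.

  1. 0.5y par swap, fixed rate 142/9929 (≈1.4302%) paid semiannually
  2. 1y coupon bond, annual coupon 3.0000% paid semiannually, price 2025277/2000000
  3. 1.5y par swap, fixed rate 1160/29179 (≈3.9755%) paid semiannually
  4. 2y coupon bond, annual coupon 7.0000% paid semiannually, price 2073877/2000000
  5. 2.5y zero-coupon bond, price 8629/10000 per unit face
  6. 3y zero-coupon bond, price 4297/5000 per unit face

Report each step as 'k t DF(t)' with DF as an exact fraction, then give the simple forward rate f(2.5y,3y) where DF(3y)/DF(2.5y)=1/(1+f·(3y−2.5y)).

1 1/2 9929/10000
2 1 983/1000
3 3/2 471/500
4 2 1129/1250
5 5/2 8629/10000
6 3 4297/5000
f(2.5y,3y) = ((8629/10000)/(4297/5000) − 1)/(1/2) = 35/4297 ≈ 0.8145%

step 1 [0.5y] swap r/2=71/9929: DF=(1 − 71/9929·(0))/(1+71/9929) = 9929/10000 ≈ 0.992900
step 2 [1y] bond c/2=3/200: DF=(2025277/2000000 − 3/200·(0.992900))/(1+3/200) = 983/1000 ≈ 0.983000
step 3 [1.5y] swap r/2=580/29179: DF=(1 − 580/29179·(0.992900+0.983000))/(1+580/29179) = 471/500 ≈ 0.942000
step 4 [2y] bond c/2=7/200: DF=(2073877/2000000 − 7/200·(0.992900+0.983000+0.942000))/(1+7/200) = 1129/1250 ≈ 0.903200
step 5 [2.5y] zero: DF = P = 8629/10000 ≈ 0.862900
step 6 [3y] zero: DF = P = 4297/5000 ≈ 0.859400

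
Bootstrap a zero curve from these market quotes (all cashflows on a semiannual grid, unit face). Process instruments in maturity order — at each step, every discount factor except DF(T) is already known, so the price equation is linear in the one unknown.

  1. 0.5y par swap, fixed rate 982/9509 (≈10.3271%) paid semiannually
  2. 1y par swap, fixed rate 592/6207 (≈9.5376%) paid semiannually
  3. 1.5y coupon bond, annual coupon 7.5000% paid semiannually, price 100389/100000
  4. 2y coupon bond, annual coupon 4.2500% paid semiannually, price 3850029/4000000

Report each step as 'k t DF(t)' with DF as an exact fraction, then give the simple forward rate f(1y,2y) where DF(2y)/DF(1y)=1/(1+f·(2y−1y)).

step 1 [0.5y] swap r/2=491/9509: DF=(1 − 491/9509·(0))/(1+491/9509) = 9509/10000 ≈ 0.950900
step 2 [1y] swap r/2=296/6207: DF=(1 − 296/6207·(0.950900))/(1+296/6207) = 1139/1250 ≈ 0.911200
step 3 [1.5y] bond c/2=3/80: DF=(100389/100000 − 3/80·(0.950900+0.911200))/(1+3/80) = 9003/10000 ≈ 0.900300
step 4 [2y] bond c/2=17/800: DF=(3850029/4000000 − 17/800·(0.950900+0.911200+0.900300))/(1+17/800) = 177/200 ≈ 0.885000

1 1/2 9509/10000
2 1 1139/1250
3 3/2 9003/10000
4 2 177/200
f(1y,2y) = ((1139/1250)/(177/200) − 1)/(1) = 131/4425 ≈ 2.9605%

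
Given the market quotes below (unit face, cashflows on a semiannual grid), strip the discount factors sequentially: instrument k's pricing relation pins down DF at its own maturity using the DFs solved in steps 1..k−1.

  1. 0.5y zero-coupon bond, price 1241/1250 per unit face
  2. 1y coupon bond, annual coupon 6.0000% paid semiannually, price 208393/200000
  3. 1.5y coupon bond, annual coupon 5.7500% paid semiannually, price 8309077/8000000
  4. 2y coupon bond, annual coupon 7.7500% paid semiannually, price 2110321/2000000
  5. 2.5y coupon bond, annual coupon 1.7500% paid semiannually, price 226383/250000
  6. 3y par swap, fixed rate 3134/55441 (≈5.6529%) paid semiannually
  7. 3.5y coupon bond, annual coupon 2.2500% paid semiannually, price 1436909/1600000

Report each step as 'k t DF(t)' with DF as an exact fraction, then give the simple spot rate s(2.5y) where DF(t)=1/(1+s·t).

1 1/2 1241/1250
2 1 9827/10000
3 3/2 1193/1250
4 2 1813/2000
5 5/2 2161/2500
6 3 8433/10000
7 7/2 1033/1250
s(2.5y) = (1/(2161/2500) − 1)/(5/2) = 678/10805 ≈ 6.2749%

step 1 [0.5y] zero: DF = P = 1241/1250 ≈ 0.992800
step 2 [1y] bond c/2=3/100: DF=(208393/200000 − 3/100·(0.992800))/(1+3/100) = 9827/10000 ≈ 0.982700
step 3 [1.5y] bond c/2=23/800: DF=(8309077/8000000 − 23/800·(0.992800+0.982700))/(1+23/800) = 1193/1250 ≈ 0.954400
step 4 [2y] bond c/2=31/800: DF=(2110321/2000000 − 31/800·(0.992800+0.982700+0.954400))/(1+31/800) = 1813/2000 ≈ 0.906500
step 5 [2.5y] bond c/2=7/800: DF=(226383/250000 − 7/800·(0.992800+0.982700+0.954400+0.906500))/(1+7/800) = 2161/2500 ≈ 0.864400
step 6 [3y] swap r/2=1567/55441: DF=(1 − 1567/55441·(0.992800+0.982700+0.954400+0.906500+0.864400))/(1+1567/55441) = 8433/10000 ≈ 0.843300
step 7 [3.5y] bond c/2=9/800: DF=(1436909/1600000 − 9/800·(0.992800+0.982700+0.954400+0.906500+0.864400+0.843300))/(1+9/800) = 1033/1250 ≈ 0.826400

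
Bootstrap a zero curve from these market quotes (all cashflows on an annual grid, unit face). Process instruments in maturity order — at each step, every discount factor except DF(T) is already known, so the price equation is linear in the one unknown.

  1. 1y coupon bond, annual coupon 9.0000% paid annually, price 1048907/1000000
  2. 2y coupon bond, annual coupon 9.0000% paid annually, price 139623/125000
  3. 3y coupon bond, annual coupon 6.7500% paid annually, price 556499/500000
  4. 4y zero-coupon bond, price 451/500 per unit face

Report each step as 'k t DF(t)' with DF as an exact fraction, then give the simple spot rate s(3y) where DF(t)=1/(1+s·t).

1 1 9623/10000
2 2 9453/10000
3 3 461/500
4 4 451/500
s(3y) = (1/(461/500) − 1)/(3) = 13/461 ≈ 2.8200%

step 1 [1y] bond c/1=9/100: DF=(1048907/1000000 − 9/100·(0))/(1+9/100) = 9623/10000 ≈ 0.962300
step 2 [2y] bond c/1=9/100: DF=(139623/125000 − 9/100·(0.962300))/(1+9/100) = 9453/10000 ≈ 0.945300
step 3 [3y] bond c/1=27/400: DF=(556499/500000 − 27/400·(0.962300+0.945300))/(1+27/400) = 461/500 ≈ 0.922000
step 4 [4y] zero: DF = P = 451/500 ≈ 0.902000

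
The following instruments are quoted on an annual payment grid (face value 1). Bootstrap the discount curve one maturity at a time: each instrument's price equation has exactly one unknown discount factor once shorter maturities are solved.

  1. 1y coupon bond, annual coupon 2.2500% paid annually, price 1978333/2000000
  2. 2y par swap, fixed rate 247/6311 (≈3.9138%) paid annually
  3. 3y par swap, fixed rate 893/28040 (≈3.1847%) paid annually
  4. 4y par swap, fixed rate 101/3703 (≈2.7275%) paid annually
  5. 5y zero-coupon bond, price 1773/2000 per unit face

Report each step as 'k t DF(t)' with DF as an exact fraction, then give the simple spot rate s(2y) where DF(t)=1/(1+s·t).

step 1 [1y] bond c/1=9/400: DF=(1978333/2000000 − 9/400·(0))/(1+9/400) = 4837/5000 ≈ 0.967400
step 2 [2y] swap r/1=247/6311: DF=(1 − 247/6311·(0.967400))/(1+247/6311) = 9259/10000 ≈ 0.925900
step 3 [3y] swap r/1=893/28040: DF=(1 − 893/28040·(0.967400+0.925900))/(1+893/28040) = 9107/10000 ≈ 0.910700
step 4 [4y] swap r/1=101/3703: DF=(1 − 101/3703·(0.967400+0.925900+0.910700))/(1+101/3703) = 899/1000 ≈ 0.899000
step 5 [5y] zero: DF = P = 1773/2000 ≈ 0.886500

1 1 4837/5000
2 2 9259/10000
3 3 9107/10000
4 4 899/1000
5 5 1773/2000
s(2y) = (1/(9259/10000) − 1)/(2) = 741/18518 ≈ 4.0015%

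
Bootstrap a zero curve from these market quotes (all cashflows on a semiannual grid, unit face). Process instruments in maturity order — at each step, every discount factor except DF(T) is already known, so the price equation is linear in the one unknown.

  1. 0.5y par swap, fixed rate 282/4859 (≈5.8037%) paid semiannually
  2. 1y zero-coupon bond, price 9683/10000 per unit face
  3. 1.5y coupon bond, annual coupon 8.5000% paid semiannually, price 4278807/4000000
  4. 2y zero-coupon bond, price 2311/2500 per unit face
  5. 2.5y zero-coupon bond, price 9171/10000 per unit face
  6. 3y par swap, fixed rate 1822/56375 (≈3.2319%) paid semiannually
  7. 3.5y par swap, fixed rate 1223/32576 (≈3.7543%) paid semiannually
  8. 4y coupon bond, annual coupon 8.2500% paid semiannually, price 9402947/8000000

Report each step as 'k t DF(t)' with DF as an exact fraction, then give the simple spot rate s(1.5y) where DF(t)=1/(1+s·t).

1 1/2 4859/5000
2 1 9683/10000
3 3/2 947/1000
4 2 2311/2500
5 5/2 9171/10000
6 3 9089/10000
7 7/2 8777/10000
8 4 8707/10000
s(1.5y) = (1/(947/1000) − 1)/(3/2) = 106/2841 ≈ 3.7311%

step 1 [0.5y] swap r/2=141/4859: DF=(1 − 141/4859·(0))/(1+141/4859) = 4859/5000 ≈ 0.971800
step 2 [1y] zero: DF = P = 9683/10000 ≈ 0.968300
step 3 [1.5y] bond c/2=17/400: DF=(4278807/4000000 − 17/400·(0.971800+0.968300))/(1+17/400) = 947/1000 ≈ 0.947000
step 4 [2y] zero: DF = P = 2311/2500 ≈ 0.924400
step 5 [2.5y] zero: DF = P = 9171/10000 ≈ 0.917100
step 6 [3y] swap r/2=911/56375: DF=(1 − 911/56375·(0.971800+0.968300+0.947000+0.924400+0.917100))/(1+911/56375) = 9089/10000 ≈ 0.908900
step 7 [3.5y] swap r/2=1223/65152: DF=(1 − 1223/65152·(0.971800+0.968300+0.947000+0.924400+0.917100+0.908900))/(1+1223/65152) = 8777/10000 ≈ 0.877700
step 8 [4y] bond c/2=33/800: DF=(9402947/8000000 − 33/800·(0.971800+0.968300+0.947000+0.924400+0.917100+0.908900+0.877700))/(1+33/800) = 8707/10000 ≈ 0.870700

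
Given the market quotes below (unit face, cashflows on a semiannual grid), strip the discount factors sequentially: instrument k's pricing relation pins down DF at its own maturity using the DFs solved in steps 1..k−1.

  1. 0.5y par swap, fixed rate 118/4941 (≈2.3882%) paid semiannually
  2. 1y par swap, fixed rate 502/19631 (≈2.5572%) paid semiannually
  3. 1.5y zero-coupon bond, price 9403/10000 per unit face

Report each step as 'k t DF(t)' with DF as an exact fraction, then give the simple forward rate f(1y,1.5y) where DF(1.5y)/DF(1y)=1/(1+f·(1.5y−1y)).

step 1 [0.5y] swap r/2=59/4941: DF=(1 − 59/4941·(0))/(1+59/4941) = 4941/5000 ≈ 0.988200
step 2 [1y] swap r/2=251/19631: DF=(1 − 251/19631·(0.988200))/(1+251/19631) = 9749/10000 ≈ 0.974900
step 3 [1.5y] zero: DF = P = 9403/10000 ≈ 0.940300

1 1/2 4941/5000
2 1 9749/10000
3 3/2 9403/10000
f(1y,1.5y) = ((9749/10000)/(9403/10000) − 1)/(1/2) = 692/9403 ≈ 7.3594%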